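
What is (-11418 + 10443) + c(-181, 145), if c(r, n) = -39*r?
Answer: 6084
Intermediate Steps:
(-11418 + 10443) + c(-181, 145) = (-11418 + 10443) - 39*(-181) = -975 + 7059 = 6084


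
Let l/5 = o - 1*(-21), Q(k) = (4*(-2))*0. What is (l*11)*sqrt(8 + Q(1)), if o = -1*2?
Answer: 2090*sqrt(2) ≈ 2955.7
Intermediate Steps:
o = -2
Q(k) = 0 (Q(k) = -8*0 = 0)
l = 95 (l = 5*(-2 - 1*(-21)) = 5*(-2 + 21) = 5*19 = 95)
(l*11)*sqrt(8 + Q(1)) = (95*11)*sqrt(8 + 0) = 1045*sqrt(8) = 1045*(2*sqrt(2)) = 2090*sqrt(2)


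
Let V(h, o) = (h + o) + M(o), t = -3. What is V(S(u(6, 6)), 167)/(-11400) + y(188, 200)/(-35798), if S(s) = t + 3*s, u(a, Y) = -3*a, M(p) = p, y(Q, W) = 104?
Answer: -5550823/204048600 ≈ -0.027203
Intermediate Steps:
S(s) = -3 + 3*s
V(h, o) = h + 2*o (V(h, o) = (h + o) + o = h + 2*o)
V(S(u(6, 6)), 167)/(-11400) + y(188, 200)/(-35798) = ((-3 + 3*(-3*6)) + 2*167)/(-11400) + 104/(-35798) = ((-3 + 3*(-18)) + 334)*(-1/11400) + 104*(-1/35798) = ((-3 - 54) + 334)*(-1/11400) - 52/17899 = (-57 + 334)*(-1/11400) - 52/17899 = 277*(-1/11400) - 52/17899 = -277/11400 - 52/17899 = -5550823/204048600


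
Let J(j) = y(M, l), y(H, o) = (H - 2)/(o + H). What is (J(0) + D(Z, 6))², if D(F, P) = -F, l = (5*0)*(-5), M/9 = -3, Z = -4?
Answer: 18769/729 ≈ 25.746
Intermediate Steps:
M = -27 (M = 9*(-3) = -27)
l = 0 (l = 0*(-5) = 0)
y(H, o) = (-2 + H)/(H + o)
J(j) = 29/27 (J(j) = (-2 - 27)/(-27 + 0) = -29/(-27) = -1/27*(-29) = 29/27)
(J(0) + D(Z, 6))² = (29/27 - 1*(-4))² = (29/27 + 4)² = (137/27)² = 18769/729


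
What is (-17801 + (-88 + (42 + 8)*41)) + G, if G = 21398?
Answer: 5559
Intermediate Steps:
(-17801 + (-88 + (42 + 8)*41)) + G = (-17801 + (-88 + (42 + 8)*41)) + 21398 = (-17801 + (-88 + 50*41)) + 21398 = (-17801 + (-88 + 2050)) + 21398 = (-17801 + 1962) + 21398 = -15839 + 21398 = 5559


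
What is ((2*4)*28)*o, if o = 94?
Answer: 21056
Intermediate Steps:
((2*4)*28)*o = ((2*4)*28)*94 = (8*28)*94 = 224*94 = 21056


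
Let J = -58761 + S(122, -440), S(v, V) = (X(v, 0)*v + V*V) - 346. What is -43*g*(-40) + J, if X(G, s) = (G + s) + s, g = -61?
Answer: 44457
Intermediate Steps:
X(G, s) = G + 2*s
S(v, V) = -346 + V**2 + v**2 (S(v, V) = ((v + 2*0)*v + V*V) - 346 = ((v + 0)*v + V**2) - 346 = (v*v + V**2) - 346 = (v**2 + V**2) - 346 = (V**2 + v**2) - 346 = -346 + V**2 + v**2)
J = 149377 (J = -58761 + (-346 + (-440)**2 + 122**2) = -58761 + (-346 + 193600 + 14884) = -58761 + 208138 = 149377)
-43*g*(-40) + J = -43*(-61)*(-40) + 149377 = 2623*(-40) + 149377 = -104920 + 149377 = 44457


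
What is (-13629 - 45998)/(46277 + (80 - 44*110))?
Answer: -59627/41517 ≈ -1.4362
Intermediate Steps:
(-13629 - 45998)/(46277 + (80 - 44*110)) = -59627/(46277 + (80 - 4840)) = -59627/(46277 - 4760) = -59627/41517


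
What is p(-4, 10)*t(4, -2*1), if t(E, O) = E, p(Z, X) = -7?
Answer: -28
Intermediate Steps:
p(-4, 10)*t(4, -2*1) = -7*4 = -28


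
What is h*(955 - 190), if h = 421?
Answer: 322065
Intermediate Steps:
h*(955 - 190) = 421*(955 - 190) = 421*765 = 322065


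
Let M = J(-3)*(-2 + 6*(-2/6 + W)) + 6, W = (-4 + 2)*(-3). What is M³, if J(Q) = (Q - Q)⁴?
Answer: 216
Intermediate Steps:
W = 6 (W = -2*(-3) = 6)
J(Q) = 0 (J(Q) = 0⁴ = 0)
M = 6 (M = 0*(-2 + 6*(-2/6 + 6)) + 6 = 0*(-2 + 6*(-2*⅙ + 6)) + 6 = 0*(-2 + 6*(-⅓ + 6)) + 6 = 0*(-2 + 6*(17/3)) + 6 = 0*(-2 + 34) + 6 = 0*32 + 6 = 0 + 6 = 6)
M³ = 6³ = 216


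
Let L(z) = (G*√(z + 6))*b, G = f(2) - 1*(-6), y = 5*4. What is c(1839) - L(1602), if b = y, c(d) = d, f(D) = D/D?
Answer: 1839 - 280*√402 ≈ -3775.0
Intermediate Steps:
f(D) = 1
y = 20
G = 7 (G = 1 - 1*(-6) = 1 + 6 = 7)
b = 20
L(z) = 140*√(6 + z) (L(z) = (7*√(z + 6))*20 = (7*√(6 + z))*20 = 140*√(6 + z))
c(1839) - L(1602) = 1839 - 140*√(6 + 1602) = 1839 - 140*√1608 = 1839 - 140*2*√402 = 1839 - 280*√402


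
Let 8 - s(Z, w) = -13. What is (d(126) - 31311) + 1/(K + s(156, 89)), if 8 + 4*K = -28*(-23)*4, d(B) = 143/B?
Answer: -871854461/27846 ≈ -31310.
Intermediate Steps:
s(Z, w) = 21 (s(Z, w) = 8 - 1*(-13) = 8 + 13 = 21)
K = 642 (K = -2 + (-28*(-23)*4)/4 = -2 + (644*4)/4 = -2 + (¼)*2576 = -2 + 644 = 642)
(d(126) - 31311) + 1/(K + s(156, 89)) = (143/126 - 31311) + 1/(642 + 21) = (143*(1/126) - 31311) + 1/663 = (143/126 - 31311) + 1/663 = -3945043/126 + 1/663 = -871854461/27846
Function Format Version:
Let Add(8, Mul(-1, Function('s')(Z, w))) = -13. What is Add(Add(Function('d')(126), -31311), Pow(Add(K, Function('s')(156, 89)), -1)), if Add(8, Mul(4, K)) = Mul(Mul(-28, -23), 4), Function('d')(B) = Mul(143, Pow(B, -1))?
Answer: Rational(-871854461, 27846) ≈ -31310.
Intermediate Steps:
Function('s')(Z, w) = 21 (Function('s')(Z, w) = Add(8, Mul(-1, -13)) = Add(8, 13) = 21)
K = 642 (K = Add(-2, Mul(Rational(1, 4), Mul(Mul(-28, -23), 4))) = Add(-2, Mul(Rational(1, 4), Mul(644, 4))) = Add(-2, Mul(Rational(1, 4), 2576)) = Add(-2, 644) = 642)
Add(Add(Function('d')(126), -31311), Pow(Add(K, Function('s')(156, 89)), -1)) = Add(Add(Mul(143, Pow(126, -1)), -31311), Pow(Add(642, 21), -1)) = Add(Add(Mul(143, Rational(1, 126)), -31311), Pow(663, -1)) = Add(Add(Rational(143, 126), -31311), Rational(1, 663)) = Add(Rational(-3945043, 126), Rational(1, 663)) = Rational(-871854461, 27846)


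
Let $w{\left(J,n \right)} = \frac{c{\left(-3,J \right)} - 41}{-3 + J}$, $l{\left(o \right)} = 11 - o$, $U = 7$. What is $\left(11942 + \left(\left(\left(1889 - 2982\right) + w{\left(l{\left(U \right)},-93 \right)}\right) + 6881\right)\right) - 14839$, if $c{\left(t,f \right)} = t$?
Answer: $2847$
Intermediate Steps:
$w{\left(J,n \right)} = - \frac{44}{-3 + J}$ ($w{\left(J,n \right)} = \frac{-3 - 41}{-3 + J} = - \frac{44}{-3 + J}$)
$\left(11942 + \left(\left(\left(1889 - 2982\right) + w{\left(l{\left(U \right)},-93 \right)}\right) + 6881\right)\right) - 14839 = \left(11942 + \left(\left(\left(1889 - 2982\right) - \frac{44}{-3 + \left(11 - 7\right)}\right) + 6881\right)\right) - 14839 = \left(11942 + \left(\left(-1093 - \frac{44}{-3 + 4}\right) + 6881\right)\right) - 14839 = \left(11942 + \left(\left(-1093 - \frac{44}{1}\right) + 6881\right)\right) - 14839 = \left(11942 + \left(\left(-1093 - 44\right) + 6881\right)\right) - 14839 = \left(11942 + \left(-1137 + 6881\right)\right) - 14839 = \left(11942 + 5744\right) - 14839 = 17686 - 14839 = 2847$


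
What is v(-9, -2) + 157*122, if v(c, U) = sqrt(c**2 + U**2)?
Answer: 19154 + sqrt(85) ≈ 19163.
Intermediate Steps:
v(c, U) = sqrt(U**2 + c**2)
v(-9, -2) + 157*122 = sqrt((-2)**2 + (-9)**2) + 157*122 = sqrt(4 + 81) + 19154 = sqrt(85) + 19154 = 19154 + sqrt(85)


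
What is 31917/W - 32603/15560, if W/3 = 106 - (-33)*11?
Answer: 150252033/7297640 ≈ 20.589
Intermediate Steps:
W = 1407 (W = 3*(106 - (-33)*11) = 3*(106 - 33*(-11)) = 3*(106 + 363) = 3*469 = 1407)
31917/W - 32603/15560 = 31917/1407 - 32603/15560 = 31917*(1/1407) - 32603*1/15560 = 10639/469 - 32603/15560 = 150252033/7297640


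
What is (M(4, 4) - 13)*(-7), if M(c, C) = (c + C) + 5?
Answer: 0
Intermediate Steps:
M(c, C) = 5 + C + c (M(c, C) = (C + c) + 5 = 5 + C + c)
(M(4, 4) - 13)*(-7) = ((5 + 4 + 4) - 13)*(-7) = (13 - 13)*(-7) = 0*(-7) = 0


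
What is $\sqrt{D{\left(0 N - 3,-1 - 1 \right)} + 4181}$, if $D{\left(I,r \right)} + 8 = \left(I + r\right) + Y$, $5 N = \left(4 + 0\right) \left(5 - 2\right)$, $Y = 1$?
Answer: $\sqrt{4169} \approx 64.568$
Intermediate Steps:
$N = \frac{12}{5}$ ($N = \frac{\left(4 + 0\right) \left(5 - 2\right)}{5} = \frac{4 \cdot 3}{5} = \frac{1}{5} \cdot 12 = \frac{12}{5} \approx 2.4$)
$D{\left(I,r \right)} = -7 + I + r$ ($D{\left(I,r \right)} = -8 + \left(\left(I + r\right) + 1\right) = -8 + \left(1 + I + r\right) = -7 + I + r$)
$\sqrt{D{\left(0 N - 3,-1 - 1 \right)} + 4181} = \sqrt{\left(-7 + \left(0 \cdot \frac{12}{5} - 3\right) - 2\right) + 4181} = \sqrt{\left(-7 + \left(0 - 3\right) - 2\right) + 4181} = \sqrt{\left(-7 - 3 - 2\right) + 4181} = \sqrt{-12 + 4181} = \sqrt{4169}$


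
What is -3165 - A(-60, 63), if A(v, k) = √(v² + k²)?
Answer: -3252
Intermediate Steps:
A(v, k) = √(k² + v²)
-3165 - A(-60, 63) = -3165 - √(63² + (-60)²) = -3165 - √(3969 + 3600) = -3165 - √7569 = -3165 - 1*87 = -3165 - 87 = -3252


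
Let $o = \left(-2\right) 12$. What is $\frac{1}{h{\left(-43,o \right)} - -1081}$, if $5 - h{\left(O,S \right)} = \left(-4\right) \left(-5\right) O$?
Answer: $\frac{1}{1946} \approx 0.00051387$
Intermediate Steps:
$o = -24$
$h{\left(O,S \right)} = 5 - 20 O$ ($h{\left(O,S \right)} = 5 - \left(-4\right) \left(-5\right) O = 5 - 20 O$)
$\frac{1}{h{\left(-43,o \right)} - -1081} = \frac{1}{\left(5 - -860\right) - -1081} = \frac{1}{\left(5 + 860\right) + 1081} = \frac{1}{865 + 1081} = \frac{1}{1946}$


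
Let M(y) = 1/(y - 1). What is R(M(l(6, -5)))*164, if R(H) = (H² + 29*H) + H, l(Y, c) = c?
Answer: -7339/9 ≈ -815.44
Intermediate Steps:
M(y) = 1/(-1 + y)
R(H) = H² + 30*H
R(M(l(6, -5)))*164 = ((30 + 1/(-1 - 5))/(-1 - 5))*164 = ((30 + 1/(-6))/(-6))*164 = -(30 - ⅙)/6*164 = -⅙*179/6*164 = -179/36*164 = -7339/9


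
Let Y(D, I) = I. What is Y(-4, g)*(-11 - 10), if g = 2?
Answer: -42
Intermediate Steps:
Y(-4, g)*(-11 - 10) = 2*(-11 - 10) = 2*(-21) = -42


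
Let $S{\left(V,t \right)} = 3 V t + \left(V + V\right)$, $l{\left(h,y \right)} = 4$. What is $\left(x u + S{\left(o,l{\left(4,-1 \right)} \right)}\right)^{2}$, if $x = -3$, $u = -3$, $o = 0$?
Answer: $81$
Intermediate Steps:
$S{\left(V,t \right)} = 2 V + 3 V t$ ($S{\left(V,t \right)} = 3 V t + 2 V = 2 V + 3 V t$)
$\left(x u + S{\left(o,l{\left(4,-1 \right)} \right)}\right)^{2} = \left(\left(-3\right) \left(-3\right) + 0 \left(2 + 3 \cdot 4\right)\right)^{2} = \left(9 + 0 \left(2 + 12\right)\right)^{2} = \left(9 + 0 \cdot 14\right)^{2} = \left(9 + 0\right)^{2} = 9^{2} = 81$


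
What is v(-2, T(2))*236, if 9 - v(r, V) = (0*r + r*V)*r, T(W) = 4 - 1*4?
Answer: 2124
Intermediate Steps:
T(W) = 0 (T(W) = 4 - 4 = 0)
v(r, V) = 9 - V*r**2 (v(r, V) = 9 - (0*r + r*V)*r = 9 - (0 + V*r)*r = 9 - V*r*r = 9 - V*r**2)
v(-2, T(2))*236 = (9 - 1*0*(-2)**2)*236 = (9 - 1*0*4)*236 = (9 + 0)*236 = 9*236 = 2124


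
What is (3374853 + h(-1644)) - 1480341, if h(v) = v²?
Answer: 4597248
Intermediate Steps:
(3374853 + h(-1644)) - 1480341 = (3374853 + (-1644)²) - 1480341 = (3374853 + 2702736) - 1480341 = 6077589 - 1480341 = 4597248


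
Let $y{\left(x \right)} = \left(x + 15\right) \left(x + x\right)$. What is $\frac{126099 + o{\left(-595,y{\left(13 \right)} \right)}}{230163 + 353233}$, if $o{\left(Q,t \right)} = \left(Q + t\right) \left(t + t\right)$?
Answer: $\frac{319747}{583396} \approx 0.54808$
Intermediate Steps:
$y{\left(x \right)} = 2 x \left(15 + x\right)$ ($y{\left(x \right)} = \left(15 + x\right) 2 x = 2 x \left(15 + x\right)$)
$o{\left(Q,t \right)} = 2 t \left(Q + t\right)$ ($o{\left(Q,t \right)} = \left(Q + t\right) 2 t = 2 t \left(Q + t\right)$)
$\frac{126099 + o{\left(-595,y{\left(13 \right)} \right)}}{230163 + 353233} = \frac{126099 + 2 \cdot 2 \cdot 13 \left(15 + 13\right) \left(-595 + 2 \cdot 13 \left(15 + 13\right)\right)}{230163 + 353233} = \frac{126099 + 2 \cdot 2 \cdot 13 \cdot 28 \left(-595 + 2 \cdot 13 \cdot 28\right)}{583396} = \left(126099 + 2 \cdot 728 \left(-595 + 728\right)\right) \frac{1}{583396} = \left(126099 + 2 \cdot 728 \cdot 133\right) \frac{1}{583396} = \left(126099 + 193648\right) \frac{1}{583396} = 319747 \cdot \frac{1}{583396} = \frac{319747}{583396}$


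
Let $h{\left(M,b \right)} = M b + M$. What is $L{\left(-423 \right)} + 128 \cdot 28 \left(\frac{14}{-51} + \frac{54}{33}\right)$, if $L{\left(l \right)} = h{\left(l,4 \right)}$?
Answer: $\frac{1551661}{561} \approx 2765.9$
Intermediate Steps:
$h{\left(M,b \right)} = M + M b$
$L{\left(l \right)} = 5 l$ ($L{\left(l \right)} = l \left(1 + 4\right) = l 5 = 5 l$)
$L{\left(-423 \right)} + 128 \cdot 28 \left(\frac{14}{-51} + \frac{54}{33}\right) = 5 \left(-423\right) + 128 \cdot 28 \left(\frac{14}{-51} + \frac{54}{33}\right) = -2115 + 3584 \left(14 \left(- \frac{1}{51}\right) + 54 \cdot \frac{1}{33}\right) = -2115 + 3584 \left(- \frac{14}{51} + \frac{18}{11}\right) = -2115 + 3584 \cdot \frac{764}{561} = -2115 + \frac{2738176}{561} = \frac{1551661}{561}$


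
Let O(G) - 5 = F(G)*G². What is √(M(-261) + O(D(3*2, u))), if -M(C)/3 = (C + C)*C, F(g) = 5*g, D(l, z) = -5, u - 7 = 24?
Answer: 7*I*√8354 ≈ 639.8*I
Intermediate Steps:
u = 31 (u = 7 + 24 = 31)
O(G) = 5 + 5*G³ (O(G) = 5 + (5*G)*G² = 5 + 5*G³)
M(C) = -6*C² (M(C) = -3*(C + C)*C = -3*2*C*C = -6*C²)
√(M(-261) + O(D(3*2, u))) = √(-6*(-261)² + (5 + 5*(-5)³)) = √(-6*68121 + (5 + 5*(-125))) = √(-408726 + (5 - 625)) = √(-408726 - 620) = √(-409346) = 7*I*√8354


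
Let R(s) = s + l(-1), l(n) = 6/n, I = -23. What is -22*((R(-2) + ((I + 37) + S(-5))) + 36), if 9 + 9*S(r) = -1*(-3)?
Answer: -2728/3 ≈ -909.33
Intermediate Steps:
S(r) = -⅔ (S(r) = -1 + (-1*(-3))/9 = -1 + (⅑)*3 = -1 + ⅓ = -⅔)
R(s) = -6 + s (R(s) = s + 6/(-1) = s + 6*(-1) = s - 6 = -6 + s)
-22*((R(-2) + ((I + 37) + S(-5))) + 36) = -22*(((-6 - 2) + ((-23 + 37) - ⅔)) + 36) = -22*((-8 + (14 - ⅔)) + 36) = -22*((-8 + 40/3) + 36) = -22*(16/3 + 36) = -22*124/3 = -2728/3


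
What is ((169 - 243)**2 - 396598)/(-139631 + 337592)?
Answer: -130374/65987 ≈ -1.9758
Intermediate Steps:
((169 - 243)**2 - 396598)/(-139631 + 337592) = ((-74)**2 - 396598)/197961 = (5476 - 396598)*(1/197961) = -391122*1/197961 = -130374/65987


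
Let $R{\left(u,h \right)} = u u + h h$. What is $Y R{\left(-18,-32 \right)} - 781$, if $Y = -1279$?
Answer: $-1724873$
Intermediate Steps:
$R{\left(u,h \right)} = h^{2} + u^{2}$ ($R{\left(u,h \right)} = u^{2} + h^{2} = h^{2} + u^{2}$)
$Y R{\left(-18,-32 \right)} - 781 = - 1279 \left(\left(-32\right)^{2} + \left(-18\right)^{2}\right) - 781 = - 1279 \left(1024 + 324\right) - 781 = \left(-1279\right) 1348 - 781 = -1724092 - 781 = -1724873$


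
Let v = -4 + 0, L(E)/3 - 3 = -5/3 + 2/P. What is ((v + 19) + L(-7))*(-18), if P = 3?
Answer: -378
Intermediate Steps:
L(E) = 6 (L(E) = 9 + 3*(-5/3 + 2/3) = 9 + 3*(-5*⅓ + 2*(⅓)) = 9 + 3*(-5/3 + ⅔) = 9 + 3*(-1) = 9 - 3 = 6)
v = -4
((v + 19) + L(-7))*(-18) = ((-4 + 19) + 6)*(-18) = (15 + 6)*(-18) = 21*(-18) = -378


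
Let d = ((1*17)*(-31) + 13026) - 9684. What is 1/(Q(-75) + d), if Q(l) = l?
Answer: 1/2740 ≈ 0.00036496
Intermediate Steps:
d = 2815 (d = (17*(-31) + 13026) - 9684 = (-527 + 13026) - 9684 = 12499 - 9684 = 2815)
1/(Q(-75) + d) = 1/(-75 + 2815) = 1/2740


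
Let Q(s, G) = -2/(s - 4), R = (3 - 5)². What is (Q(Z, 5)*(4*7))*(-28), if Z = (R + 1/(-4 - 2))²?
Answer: 8064/55 ≈ 146.62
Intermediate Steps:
R = 4 (R = (-2)² = 4)
Z = 529/36 (Z = (4 + 1/(-4 - 2))² = (4 + 1/(-6))² = (4 - ⅙)² = (23/6)² = 529/36 ≈ 14.694)
Q(s, G) = -2/(-4 + s)
(Q(Z, 5)*(4*7))*(-28) = ((-2/(-4 + 529/36))*(4*7))*(-28) = (-2/385/36*28)*(-28) = (-2*36/385*28)*(-28) = -72/385*28*(-28) = -288/55*(-28) = 8064/55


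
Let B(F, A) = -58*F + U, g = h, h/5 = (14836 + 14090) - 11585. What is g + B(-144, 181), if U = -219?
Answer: 94838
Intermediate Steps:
h = 86705 (h = 5*((14836 + 14090) - 11585) = 5*(28926 - 11585) = 5*17341 = 86705)
g = 86705
B(F, A) = -219 - 58*F (B(F, A) = -58*F - 219 = -219 - 58*F)
g + B(-144, 181) = 86705 + (-219 - 58*(-144)) = 86705 + (-219 + 8352) = 86705 + 8133 = 94838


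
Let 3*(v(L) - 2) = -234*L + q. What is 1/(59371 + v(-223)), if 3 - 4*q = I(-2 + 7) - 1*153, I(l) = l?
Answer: 12/921355 ≈ 1.3024e-5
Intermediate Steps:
q = 151/4 (q = ¾ - ((-2 + 7) - 1*153)/4 = ¾ - (5 - 153)/4 = ¾ - ¼*(-148) = ¾ + 37 = 151/4 ≈ 37.750)
v(L) = 175/12 - 78*L (v(L) = 2 + (-234*L + 151/4)/3 = 2 + (151/4 - 234*L)/3 = 2 + (151/12 - 78*L) = 175/12 - 78*L)
1/(59371 + v(-223)) = 1/(59371 + (175/12 - 78*(-223))) = 1/(59371 + (175/12 + 17394)) = 1/(59371 + 208903/12) = 1/(921355/12) = 12/921355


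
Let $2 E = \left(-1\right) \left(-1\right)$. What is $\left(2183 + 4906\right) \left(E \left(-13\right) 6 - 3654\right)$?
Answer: $-26179677$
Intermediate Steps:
$E = \frac{1}{2}$ ($E = \frac{\left(-1\right) \left(-1\right)}{2} = \frac{1}{2} \cdot 1 = \frac{1}{2} \approx 0.5$)
$\left(2183 + 4906\right) \left(E \left(-13\right) 6 - 3654\right) = \left(2183 + 4906\right) \left(\frac{1}{2} \left(-13\right) 6 - 3654\right) = 7089 \left(\left(- \frac{13}{2}\right) 6 - 3654\right) = 7089 \left(-39 - 3654\right) = 7089 \left(-3693\right) = -26179677$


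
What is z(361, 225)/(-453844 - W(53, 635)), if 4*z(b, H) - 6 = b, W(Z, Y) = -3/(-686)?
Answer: -125881/622673974 ≈ -0.00020216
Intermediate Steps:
W(Z, Y) = 3/686 (W(Z, Y) = -3*(-1/686) = 3/686)
z(b, H) = 3/2 + b/4
z(361, 225)/(-453844 - W(53, 635)) = (3/2 + (¼)*361)/(-453844 - 1*3/686) = (3/2 + 361/4)/(-453844 - 3/686) = 367/(4*(-311336987/686)) = (367/4)*(-686/311336987) = -125881/622673974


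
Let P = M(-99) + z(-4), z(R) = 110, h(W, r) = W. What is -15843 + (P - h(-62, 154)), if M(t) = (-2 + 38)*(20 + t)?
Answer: -18515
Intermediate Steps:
M(t) = 720 + 36*t (M(t) = 36*(20 + t) = 720 + 36*t)
P = -2734 (P = (720 + 36*(-99)) + 110 = (720 - 3564) + 110 = -2844 + 110 = -2734)
-15843 + (P - h(-62, 154)) = -15843 + (-2734 - 1*(-62)) = -15843 + (-2734 + 62) = -15843 - 2672 = -18515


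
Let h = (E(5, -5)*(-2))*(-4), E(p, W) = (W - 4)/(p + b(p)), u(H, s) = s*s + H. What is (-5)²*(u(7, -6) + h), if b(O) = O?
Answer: 895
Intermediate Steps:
u(H, s) = H + s² (u(H, s) = s² + H = H + s²)
E(p, W) = (-4 + W)/(2*p) (E(p, W) = (W - 4)/(p + p) = (-4 + W)/((2*p)) = (-4 + W)*(1/(2*p)) = (-4 + W)/(2*p))
h = -36/5 (h = (((½)*(-4 - 5)/5)*(-2))*(-4) = (((½)*(⅕)*(-9))*(-2))*(-4) = -9/10*(-2)*(-4) = (9/5)*(-4) = -36/5 ≈ -7.2000)
(-5)²*(u(7, -6) + h) = (-5)²*((7 + (-6)²) - 36/5) = 25*((7 + 36) - 36/5) = 25*(43 - 36/5) = 25*(179/5) = 895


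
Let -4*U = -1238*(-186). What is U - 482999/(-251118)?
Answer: -14455626907/251118 ≈ -57565.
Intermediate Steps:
U = -57567 (U = -(-619)*(-186)/2 = -¼*230268 = -57567)
U - 482999/(-251118) = -57567 - 482999/(-251118) = -57567 - 482999*(-1/251118) = -57567 + 482999/251118 = -14455626907/251118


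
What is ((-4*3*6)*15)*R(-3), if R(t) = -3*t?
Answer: -9720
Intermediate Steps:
((-4*3*6)*15)*R(-3) = ((-4*3*6)*15)*(-3*(-3)) = (-12*6*15)*9 = -72*15*9 = -1080*9 = -9720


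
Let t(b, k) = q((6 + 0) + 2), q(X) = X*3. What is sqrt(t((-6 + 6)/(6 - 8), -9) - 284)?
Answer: 2*I*sqrt(65) ≈ 16.125*I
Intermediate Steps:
q(X) = 3*X
t(b, k) = 24 (t(b, k) = 3*((6 + 0) + 2) = 3*(6 + 2) = 3*8 = 24)
sqrt(t((-6 + 6)/(6 - 8), -9) - 284) = sqrt(24 - 284) = sqrt(-260) = 2*I*sqrt(65)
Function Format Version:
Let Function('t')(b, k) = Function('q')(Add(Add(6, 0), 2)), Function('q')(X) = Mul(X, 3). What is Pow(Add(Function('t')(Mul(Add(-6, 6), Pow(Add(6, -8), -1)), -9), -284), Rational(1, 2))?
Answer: Mul(2, I, Pow(65, Rational(1, 2))) ≈ Mul(16.125, I)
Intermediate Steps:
Function('q')(X) = Mul(3, X)
Function('t')(b, k) = 24 (Function('t')(b, k) = Mul(3, Add(Add(6, 0), 2)) = Mul(3, Add(6, 2)) = Mul(3, 8) = 24)
Pow(Add(Function('t')(Mul(Add(-6, 6), Pow(Add(6, -8), -1)), -9), -284), Rational(1, 2)) = Pow(Add(24, -284), Rational(1, 2)) = Pow(-260, Rational(1, 2)) = Mul(2, I, Pow(65, Rational(1, 2)))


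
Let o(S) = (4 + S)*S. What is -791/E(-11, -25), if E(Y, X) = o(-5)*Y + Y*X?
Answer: -791/220 ≈ -3.5955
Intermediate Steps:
o(S) = S*(4 + S)
E(Y, X) = 5*Y + X*Y (E(Y, X) = (-5*(4 - 5))*Y + Y*X = (-5*(-1))*Y + X*Y = 5*Y + X*Y)
-791/E(-11, -25) = -791*(-1/(11*(5 - 25))) = -791/((-11*(-20))) = -791/220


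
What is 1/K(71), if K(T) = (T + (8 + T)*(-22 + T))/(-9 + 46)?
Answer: 37/3942 ≈ 0.0093861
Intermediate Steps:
K(T) = T/37 + (-22 + T)*(8 + T)/37 (K(T) = (T + (-22 + T)*(8 + T))/37 = (T + (-22 + T)*(8 + T))*(1/37) = T/37 + (-22 + T)*(8 + T)/37)
1/K(71) = 1/(-176/37 - 13/37*71 + (1/37)*71²) = 1/(-176/37 - 923/37 + (1/37)*5041) = 1/(-176/37 - 923/37 + 5041/37) = 1/(3942/37) = 37/3942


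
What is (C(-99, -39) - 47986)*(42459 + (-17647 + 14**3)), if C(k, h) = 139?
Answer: -1318471932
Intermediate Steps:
(C(-99, -39) - 47986)*(42459 + (-17647 + 14**3)) = (139 - 47986)*(42459 + (-17647 + 14**3)) = -47847*(42459 + (-17647 + 2744)) = -47847*(42459 - 14903) = -47847*27556 = -1318471932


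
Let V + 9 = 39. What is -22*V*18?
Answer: -11880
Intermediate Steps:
V = 30 (V = -9 + 39 = 30)
-22*V*18 = -22*30*18 = -660*18 = -11880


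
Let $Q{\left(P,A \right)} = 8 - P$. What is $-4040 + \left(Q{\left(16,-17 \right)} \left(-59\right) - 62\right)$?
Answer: $-3630$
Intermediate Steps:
$-4040 + \left(Q{\left(16,-17 \right)} \left(-59\right) - 62\right) = -4040 - \left(62 - \left(8 - 16\right) \left(-59\right)\right) = -4040 - -410 = -4040 + \left(472 - 62\right) = -4040 + 410 = -3630$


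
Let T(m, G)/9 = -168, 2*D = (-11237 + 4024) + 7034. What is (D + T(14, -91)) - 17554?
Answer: -38311/2 ≈ -19156.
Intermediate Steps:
D = -179/2 (D = ((-11237 + 4024) + 7034)/2 = (-7213 + 7034)/2 = (½)*(-179) = -179/2 ≈ -89.500)
T(m, G) = -1512 (T(m, G) = 9*(-168) = -1512)
(D + T(14, -91)) - 17554 = (-179/2 - 1512) - 17554 = -3203/2 - 17554 = -38311/2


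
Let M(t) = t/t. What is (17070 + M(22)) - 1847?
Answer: 15224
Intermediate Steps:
M(t) = 1
(17070 + M(22)) - 1847 = (17070 + 1) - 1847 = 17071 - 1847 = 15224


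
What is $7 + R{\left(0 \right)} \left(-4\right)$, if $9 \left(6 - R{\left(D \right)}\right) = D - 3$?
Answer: $- \frac{55}{3} \approx -18.333$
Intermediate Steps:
$R{\left(D \right)} = \frac{19}{3} - \frac{D}{9}$ ($R{\left(D \right)} = 6 - \frac{D - 3}{9} = 6 - \frac{-3 + D}{9} = 6 - \left(- \frac{1}{3} + \frac{D}{9}\right) = \frac{19}{3} - \frac{D}{9}$)
$7 + R{\left(0 \right)} \left(-4\right) = 7 + \left(\frac{19}{3} - 0\right) \left(-4\right) = 7 + \left(\frac{19}{3} + 0\right) \left(-4\right) = 7 + \frac{19}{3} \left(-4\right) = 7 - \frac{76}{3} = - \frac{55}{3}$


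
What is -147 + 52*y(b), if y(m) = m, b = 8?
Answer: 269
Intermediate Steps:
-147 + 52*y(b) = -147 + 52*8 = -147 + 416 = 269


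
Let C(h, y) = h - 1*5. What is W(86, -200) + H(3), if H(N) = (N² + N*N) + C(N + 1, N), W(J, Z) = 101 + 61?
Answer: 179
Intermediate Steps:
C(h, y) = -5 + h (C(h, y) = h - 5 = -5 + h)
W(J, Z) = 162
H(N) = -4 + N + 2*N² (H(N) = (N² + N*N) + (-5 + (N + 1)) = (N² + N²) + (-5 + (1 + N)) = 2*N² + (-4 + N) = -4 + N + 2*N²)
W(86, -200) + H(3) = 162 + (-4 + 3 + 2*3²) = 162 + (-4 + 3 + 2*9) = 162 + (-4 + 3 + 18) = 162 + 17 = 179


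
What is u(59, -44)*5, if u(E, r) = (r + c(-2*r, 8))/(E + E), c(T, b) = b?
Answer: -90/59 ≈ -1.5254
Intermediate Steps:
u(E, r) = (8 + r)/(2*E) (u(E, r) = (r + 8)/(E + E) = (8 + r)/((2*E)) = (8 + r)*(1/(2*E)) = (8 + r)/(2*E))
u(59, -44)*5 = ((½)*(8 - 44)/59)*5 = ((½)*(1/59)*(-36))*5 = -18/59*5 = -90/59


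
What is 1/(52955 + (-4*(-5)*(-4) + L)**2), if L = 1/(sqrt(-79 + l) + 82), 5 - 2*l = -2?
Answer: (-13297*I + 164*sqrt(302))/(-789217197*I + 9734060*sqrt(302)) ≈ 1.6848e-5 - 5.803e-11*I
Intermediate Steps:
l = 7/2 (l = 5/2 - 1/2*(-2) = 5/2 + 1 = 7/2 ≈ 3.5000)
L = 1/(82 + I*sqrt(302)/2) (L = 1/(sqrt(-79 + 7/2) + 82) = 1/(sqrt(-151/2) + 82) = 1/(I*sqrt(302)/2 + 82) = 1/(82 + I*sqrt(302)/2) ≈ 0.01206 - 0.0012779*I)
1/(52955 + (-4*(-5)*(-4) + L)**2) = 1/(52955 + (-4*(-5)*(-4) + (164/13599 - I*sqrt(302)/13599))**2) = 1/(52955 + (20*(-4) + (164/13599 - I*sqrt(302)/13599))**2) = 1/(52955 + (-80 + (164/13599 - I*sqrt(302)/13599))**2) = 1/(52955 + (-1087756/13599 - I*sqrt(302)/13599)**2)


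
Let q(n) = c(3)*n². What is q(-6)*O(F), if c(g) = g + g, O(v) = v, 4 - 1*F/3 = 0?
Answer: 2592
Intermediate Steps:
F = 12 (F = 12 - 3*0 = 12 + 0 = 12)
c(g) = 2*g
q(n) = 6*n² (q(n) = (2*3)*n² = 6*n²)
q(-6)*O(F) = (6*(-6)²)*12 = (6*36)*12 = 216*12 = 2592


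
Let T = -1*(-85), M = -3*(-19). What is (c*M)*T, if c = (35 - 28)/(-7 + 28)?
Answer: 1615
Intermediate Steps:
M = 57
T = 85
c = ⅓ (c = 7/21 = 7*(1/21) = ⅓ ≈ 0.33333)
(c*M)*T = ((⅓)*57)*85 = 19*85 = 1615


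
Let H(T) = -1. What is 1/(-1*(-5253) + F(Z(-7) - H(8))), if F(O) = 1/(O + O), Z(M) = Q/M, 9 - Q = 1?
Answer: 2/10499 ≈ 0.00019049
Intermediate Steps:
Q = 8 (Q = 9 - 1*1 = 9 - 1 = 8)
Z(M) = 8/M
F(O) = 1/(2*O)
1/(-1*(-5253) + F(Z(-7) - H(8))) = 1/(-1*(-5253) + 1/(2*(8/(-7) - 1*(-1)))) = 1/(5253 + 1/(2*(8*(-⅐) + 1))) = 1/(5253 + 1/(2*(-8/7 + 1))) = 1/(5253 + 1/(2*(-⅐))) = 1/(5253 + (½)*(-7)) = 1/(5253 - 7/2) = 1/(10499/2) = 2/10499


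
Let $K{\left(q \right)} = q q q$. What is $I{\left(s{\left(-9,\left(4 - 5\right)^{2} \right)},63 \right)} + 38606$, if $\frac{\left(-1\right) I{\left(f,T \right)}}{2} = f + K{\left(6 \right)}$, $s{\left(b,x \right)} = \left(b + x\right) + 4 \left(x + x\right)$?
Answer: $38174$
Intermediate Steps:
$K{\left(q \right)} = q^{3}$ ($K{\left(q \right)} = q^{2} q = q^{3}$)
$s{\left(b,x \right)} = b + 9 x$ ($s{\left(b,x \right)} = \left(b + x\right) + 4 \cdot 2 x = \left(b + x\right) + 8 x = b + 9 x$)
$I{\left(f,T \right)} = -432 - 2 f$ ($I{\left(f,T \right)} = - 2 \left(f + 6^{3}\right) = - 2 \left(f + 216\right) = - 2 \left(216 + f\right) = -432 - 2 f$)
$I{\left(s{\left(-9,\left(4 - 5\right)^{2} \right)},63 \right)} + 38606 = \left(-432 - 2 \left(-9 + 9 \left(4 - 5\right)^{2}\right)\right) + 38606 = \left(-432 - 2 \left(-9 + 9 \left(-1\right)^{2}\right)\right) + 38606 = \left(-432 - 2 \left(-9 + 9 \cdot 1\right)\right) + 38606 = \left(-432 - 2 \left(-9 + 9\right)\right) + 38606 = \left(-432 - 0\right) + 38606 = \left(-432 + 0\right) + 38606 = -432 + 38606 = 38174$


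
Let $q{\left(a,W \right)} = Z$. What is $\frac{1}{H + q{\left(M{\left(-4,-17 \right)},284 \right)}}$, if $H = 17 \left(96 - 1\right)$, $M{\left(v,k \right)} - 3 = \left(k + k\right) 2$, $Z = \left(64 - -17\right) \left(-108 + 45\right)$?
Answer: $- \frac{1}{3488} \approx -0.0002867$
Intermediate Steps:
$Z = -5103$ ($Z = \left(64 + 17\right) \left(-63\right) = 81 \left(-63\right) = -5103$)
$M{\left(v,k \right)} = 3 + 4 k$ ($M{\left(v,k \right)} = 3 + \left(k + k\right) 2 = 3 + 2 k 2 = 3 + 4 k$)
$q{\left(a,W \right)} = -5103$
$H = 1615$ ($H = 17 \cdot 95 = 1615$)
$\frac{1}{H + q{\left(M{\left(-4,-17 \right)},284 \right)}} = \frac{1}{1615 - 5103} = \frac{1}{-3488} = - \frac{1}{3488}$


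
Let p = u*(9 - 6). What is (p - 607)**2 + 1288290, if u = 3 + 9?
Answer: 1614331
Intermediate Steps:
u = 12
p = 36 (p = 12*(9 - 6) = 12*3 = 36)
(p - 607)**2 + 1288290 = (36 - 607)**2 + 1288290 = (-571)**2 + 1288290 = 326041 + 1288290 = 1614331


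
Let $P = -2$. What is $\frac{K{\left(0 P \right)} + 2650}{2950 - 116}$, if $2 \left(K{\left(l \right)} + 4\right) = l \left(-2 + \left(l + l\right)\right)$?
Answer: $\frac{1323}{1417} \approx 0.93366$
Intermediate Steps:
$K{\left(l \right)} = -4 + \frac{l \left(-2 + 2 l\right)}{2}$ ($K{\left(l \right)} = -4 + \frac{l \left(-2 + \left(l + l\right)\right)}{2} = -4 + \frac{l \left(-2 + 2 l\right)}{2}$)
$\frac{K{\left(0 P \right)} + 2650}{2950 - 116} = \frac{\left(-4 + \left(0 \left(-2\right)\right)^{2} - 0 \left(-2\right)\right) + 2650}{2950 - 116} = \frac{\left(-4 + 0^{2} - 0\right) + 2650}{2834} = \left(\left(-4 + 0 + 0\right) + 2650\right) \frac{1}{2834} = \left(-4 + 2650\right) \frac{1}{2834} = 2646 \cdot \frac{1}{2834} = \frac{1323}{1417}$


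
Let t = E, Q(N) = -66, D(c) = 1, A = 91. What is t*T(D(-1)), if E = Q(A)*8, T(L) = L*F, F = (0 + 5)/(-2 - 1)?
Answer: 880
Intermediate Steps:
F = -5/3 (F = 5/(-3) = 5*(-1/3) = -5/3 ≈ -1.6667)
T(L) = -5*L/3 (T(L) = L*(-5/3) = -5*L/3)
E = -528 (E = -66*8 = -528)
t = -528
t*T(D(-1)) = -(-880) = -528*(-5/3) = 880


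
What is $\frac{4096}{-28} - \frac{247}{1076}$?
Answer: $- \frac{1103553}{7532} \approx -146.52$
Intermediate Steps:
$\frac{4096}{-28} - \frac{247}{1076} = 4096 \left(- \frac{1}{28}\right) - \frac{247}{1076} = - \frac{1024}{7} - \frac{247}{1076} = - \frac{1103553}{7532}$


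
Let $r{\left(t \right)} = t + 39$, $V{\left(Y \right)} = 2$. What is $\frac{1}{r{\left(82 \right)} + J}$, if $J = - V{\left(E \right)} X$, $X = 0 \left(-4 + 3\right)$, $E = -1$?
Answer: $\frac{1}{121} \approx 0.0082645$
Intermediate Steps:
$X = 0$ ($X = 0 \left(-1\right) = 0$)
$J = 0$ ($J = \left(-1\right) 2 \cdot 0 = \left(-2\right) 0 = 0$)
$r{\left(t \right)} = 39 + t$
$\frac{1}{r{\left(82 \right)} + J} = \frac{1}{\left(39 + 82\right) + 0} = \frac{1}{121 + 0} = \frac{1}{121}$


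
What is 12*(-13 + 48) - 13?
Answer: 407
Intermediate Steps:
12*(-13 + 48) - 13 = 12*35 - 13 = 420 - 13 = 407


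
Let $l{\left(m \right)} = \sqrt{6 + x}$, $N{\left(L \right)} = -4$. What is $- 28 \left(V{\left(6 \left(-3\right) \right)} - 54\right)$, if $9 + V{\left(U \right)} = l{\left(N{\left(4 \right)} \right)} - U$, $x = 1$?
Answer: $1260 - 28 \sqrt{7} \approx 1185.9$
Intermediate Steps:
$l{\left(m \right)} = \sqrt{7}$ ($l{\left(m \right)} = \sqrt{6 + 1} = \sqrt{7}$)
$V{\left(U \right)} = -9 + \sqrt{7} - U$ ($V{\left(U \right)} = -9 - \left(U - \sqrt{7}\right) = -9 + \sqrt{7} - U$)
$- 28 \left(V{\left(6 \left(-3\right) \right)} - 54\right) = - 28 \left(\left(-9 + \sqrt{7} - 6 \left(-3\right)\right) - 54\right) = - 28 \left(\left(-9 + \sqrt{7} - -18\right) - 54\right) = - 28 \left(\left(-9 + \sqrt{7} + 18\right) - 54\right) = - 28 \left(\left(9 + \sqrt{7}\right) - 54\right) = - 28 \left(-45 + \sqrt{7}\right) = 1260 - 28 \sqrt{7}$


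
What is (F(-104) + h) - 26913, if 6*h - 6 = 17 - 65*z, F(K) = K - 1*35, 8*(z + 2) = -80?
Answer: -161509/6 ≈ -26918.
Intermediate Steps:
z = -12 (z = -2 + (⅛)*(-80) = -2 - 10 = -12)
F(K) = -35 + K (F(K) = K - 35 = -35 + K)
h = 803/6 (h = 1 + (17 - 65*(-12))/6 = 1 + (17 + 780)/6 = 1 + (⅙)*797 = 1 + 797/6 = 803/6 ≈ 133.83)
(F(-104) + h) - 26913 = ((-35 - 104) + 803/6) - 26913 = (-139 + 803/6) - 26913 = -31/6 - 26913 = -161509/6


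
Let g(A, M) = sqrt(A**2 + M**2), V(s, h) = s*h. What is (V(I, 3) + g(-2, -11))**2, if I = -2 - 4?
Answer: 449 - 180*sqrt(5) ≈ 46.508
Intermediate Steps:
I = -6
V(s, h) = h*s
(V(I, 3) + g(-2, -11))**2 = (3*(-6) + sqrt((-2)**2 + (-11)**2))**2 = (-18 + sqrt(4 + 121))**2 = (-18 + sqrt(125))**2 = (-18 + 5*sqrt(5))**2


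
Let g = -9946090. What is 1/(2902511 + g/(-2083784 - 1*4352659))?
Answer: 6436443/18681856554463 ≈ 3.4453e-7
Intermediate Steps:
1/(2902511 + g/(-2083784 - 1*4352659)) = 1/(2902511 - 9946090/(-2083784 - 1*4352659)) = 1/(2902511 - 9946090/(-2083784 - 4352659)) = 1/(2902511 - 9946090/(-6436443)) = 1/(2902511 - 9946090*(-1/6436443)) = 1/(2902511 + 9946090/6436443) = 1/(18681856554463/6436443) = 6436443/18681856554463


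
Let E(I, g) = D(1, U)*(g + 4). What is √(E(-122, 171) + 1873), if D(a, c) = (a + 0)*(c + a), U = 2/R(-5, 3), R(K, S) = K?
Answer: √1978 ≈ 44.475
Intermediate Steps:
U = -⅖ (U = 2/(-5) = 2*(-⅕) = -⅖ ≈ -0.40000)
D(a, c) = a*(a + c)
E(I, g) = 12/5 + 3*g/5 (E(I, g) = (1*(1 - ⅖))*(g + 4) = (1*(⅗))*(4 + g) = 3*(4 + g)/5 = 12/5 + 3*g/5)
√(E(-122, 171) + 1873) = √((12/5 + (⅗)*171) + 1873) = √((12/5 + 513/5) + 1873) = √(105 + 1873) = √1978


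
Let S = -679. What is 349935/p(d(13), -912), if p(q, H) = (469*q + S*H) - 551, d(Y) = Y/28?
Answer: 1399740/2475659 ≈ 0.56540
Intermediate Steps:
d(Y) = Y/28 (d(Y) = Y*(1/28) = Y/28)
p(q, H) = -551 - 679*H + 469*q (p(q, H) = (469*q - 679*H) - 551 = (-679*H + 469*q) - 551 = -551 - 679*H + 469*q)
349935/p(d(13), -912) = 349935/(-551 - 679*(-912) + 469*((1/28)*13)) = 349935/(-551 + 619248 + 469*(13/28)) = 349935/(-551 + 619248 + 871/4) = 349935/(2475659/4) = 349935*(4/2475659) = 1399740/2475659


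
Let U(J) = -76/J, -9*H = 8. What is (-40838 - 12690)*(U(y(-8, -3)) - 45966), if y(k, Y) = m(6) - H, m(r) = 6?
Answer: 76292816064/31 ≈ 2.4611e+9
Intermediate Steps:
H = -8/9 (H = -1/9*8 = -8/9 ≈ -0.88889)
y(k, Y) = 62/9 (y(k, Y) = 6 - 1*(-8/9) = 6 + 8/9 = 62/9)
(-40838 - 12690)*(U(y(-8, -3)) - 45966) = (-40838 - 12690)*(-76/62/9 - 45966) = -53528*(-76*9/62 - 45966) = -53528*(-342/31 - 45966) = -53528*(-1425288/31) = 76292816064/31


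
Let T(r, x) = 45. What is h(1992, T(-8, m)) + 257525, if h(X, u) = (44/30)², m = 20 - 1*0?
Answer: 57943609/225 ≈ 2.5753e+5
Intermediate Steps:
m = 20 (m = 20 + 0 = 20)
h(X, u) = 484/225 (h(X, u) = (44*(1/30))² = (22/15)² = 484/225)
h(1992, T(-8, m)) + 257525 = 484/225 + 257525 = 57943609/225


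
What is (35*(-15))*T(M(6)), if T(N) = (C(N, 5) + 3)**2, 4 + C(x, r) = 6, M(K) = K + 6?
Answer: -13125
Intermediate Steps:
M(K) = 6 + K
C(x, r) = 2 (C(x, r) = -4 + 6 = 2)
T(N) = 25 (T(N) = (2 + 3)**2 = 5**2 = 25)
(35*(-15))*T(M(6)) = (35*(-15))*25 = -525*25 = -13125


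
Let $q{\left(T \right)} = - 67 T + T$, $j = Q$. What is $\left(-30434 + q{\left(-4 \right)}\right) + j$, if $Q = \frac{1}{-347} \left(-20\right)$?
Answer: $- \frac{10468970}{347} \approx -30170.0$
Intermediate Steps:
$Q = \frac{20}{347}$ ($Q = \left(- \frac{1}{347}\right) \left(-20\right) = \frac{20}{347} \approx 0.057637$)
$j = \frac{20}{347} \approx 0.057637$
$q{\left(T \right)} = - 66 T$
$\left(-30434 + q{\left(-4 \right)}\right) + j = \left(-30434 - -264\right) + \frac{20}{347} = \left(-30434 + 264\right) + \frac{20}{347} = -30170 + \frac{20}{347} = - \frac{10468970}{347}$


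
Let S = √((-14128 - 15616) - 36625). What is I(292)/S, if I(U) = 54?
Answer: -18*I*√66369/22123 ≈ -0.20961*I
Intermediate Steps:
S = I*√66369 (S = √(-29744 - 36625) = √(-66369) = I*√66369 ≈ 257.62*I)
I(292)/S = 54/((I*√66369)) = 54*(-I*√66369/66369) = -18*I*√66369/22123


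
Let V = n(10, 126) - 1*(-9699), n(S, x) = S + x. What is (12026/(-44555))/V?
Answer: -1718/62599775 ≈ -2.7444e-5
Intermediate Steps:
V = 9835 (V = (10 + 126) - 1*(-9699) = 136 + 9699 = 9835)
(12026/(-44555))/V = (12026/(-44555))/9835 = (12026*(-1/44555))*(1/9835) = -1718/6365*1/9835 = -1718/62599775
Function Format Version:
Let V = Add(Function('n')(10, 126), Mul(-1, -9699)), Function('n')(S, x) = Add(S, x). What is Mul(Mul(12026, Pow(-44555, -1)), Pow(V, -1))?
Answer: Rational(-1718, 62599775) ≈ -2.7444e-5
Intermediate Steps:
V = 9835 (V = Add(Add(10, 126), Mul(-1, -9699)) = Add(136, 9699) = 9835)
Mul(Mul(12026, Pow(-44555, -1)), Pow(V, -1)) = Mul(Mul(12026, Pow(-44555, -1)), Pow(9835, -1)) = Mul(Mul(12026, Rational(-1, 44555)), Rational(1, 9835)) = Mul(Rational(-1718, 6365), Rational(1, 9835)) = Rational(-1718, 62599775)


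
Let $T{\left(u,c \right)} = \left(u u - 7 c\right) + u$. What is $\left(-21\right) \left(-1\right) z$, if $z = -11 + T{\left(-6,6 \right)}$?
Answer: $-483$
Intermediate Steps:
$T{\left(u,c \right)} = u + u^{2} - 7 c$ ($T{\left(u,c \right)} = \left(u^{2} - 7 c\right) + u = u + u^{2} - 7 c$)
$z = -23$ ($z = -11 - \left(48 - 36\right) = -11 - 12 = -23$)
$\left(-21\right) \left(-1\right) z = \left(-21\right) \left(-1\right) \left(-23\right) = 21 \left(-23\right) = -483$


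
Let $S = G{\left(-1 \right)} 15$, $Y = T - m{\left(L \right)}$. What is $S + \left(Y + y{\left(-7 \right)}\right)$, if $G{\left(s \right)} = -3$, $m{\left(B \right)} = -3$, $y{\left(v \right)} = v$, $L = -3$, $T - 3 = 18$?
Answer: $-28$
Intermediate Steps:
$T = 21$ ($T = 3 + 18 = 21$)
$Y = 24$ ($Y = 21 - -3 = 21 + 3 = 24$)
$S = -45$ ($S = \left(-3\right) 15 = -45$)
$S + \left(Y + y{\left(-7 \right)}\right) = -45 + \left(24 - 7\right) = -45 + 17 = -28$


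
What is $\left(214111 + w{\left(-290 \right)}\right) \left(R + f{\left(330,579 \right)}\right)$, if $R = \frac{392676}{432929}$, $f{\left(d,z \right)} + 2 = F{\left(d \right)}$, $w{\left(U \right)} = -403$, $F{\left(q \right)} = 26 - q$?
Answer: $- \frac{28227321561384}{432929} \approx -6.5201 \cdot 10^{7}$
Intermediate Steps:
$f{\left(d,z \right)} = 24 - d$ ($f{\left(d,z \right)} = -2 - \left(-26 + d\right) = 24 - d$)
$R = \frac{392676}{432929}$ ($R = 392676 \cdot \frac{1}{432929} = \frac{392676}{432929} \approx 0.90702$)
$\left(214111 + w{\left(-290 \right)}\right) \left(R + f{\left(330,579 \right)}\right) = \left(214111 - 403\right) \left(\frac{392676}{432929} + \left(24 - 330\right)\right) = 213708 \left(\frac{392676}{432929} + \left(24 - 330\right)\right) = 213708 \left(\frac{392676}{432929} - 306\right) = 213708 \left(- \frac{132083598}{432929}\right) = - \frac{28227321561384}{432929}$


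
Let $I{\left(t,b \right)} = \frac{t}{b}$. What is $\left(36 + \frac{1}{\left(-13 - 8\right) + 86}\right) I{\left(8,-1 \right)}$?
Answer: $- \frac{18728}{65} \approx -288.12$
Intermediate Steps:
$\left(36 + \frac{1}{\left(-13 - 8\right) + 86}\right) I{\left(8,-1 \right)} = \left(36 + \frac{1}{\left(-13 - 8\right) + 86}\right) \frac{8}{-1} = \left(36 + \frac{1}{\left(-13 - 8\right) + 86}\right) 8 \left(-1\right) = \left(36 + \frac{1}{-21 + 86}\right) \left(-8\right) = \left(36 + \frac{1}{65}\right) \left(-8\right) = \frac{2341}{65} \left(-8\right) = - \frac{18728}{65}$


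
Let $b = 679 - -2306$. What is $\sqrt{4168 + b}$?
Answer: $\sqrt{7153} \approx 84.575$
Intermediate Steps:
$b = 2985$ ($b = 679 + 2306 = 2985$)
$\sqrt{4168 + b} = \sqrt{4168 + 2985} = \sqrt{7153}$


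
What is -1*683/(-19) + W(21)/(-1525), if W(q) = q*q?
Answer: 1033196/28975 ≈ 35.658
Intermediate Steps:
W(q) = q**2
-1*683/(-19) + W(21)/(-1525) = -1*683/(-19) + 21**2/(-1525) = -683*(-1/19) + 441*(-1/1525) = 683/19 - 441/1525 = 1033196/28975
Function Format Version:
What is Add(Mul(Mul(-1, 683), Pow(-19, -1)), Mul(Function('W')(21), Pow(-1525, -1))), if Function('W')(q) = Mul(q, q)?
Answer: Rational(1033196, 28975) ≈ 35.658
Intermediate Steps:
Function('W')(q) = Pow(q, 2)
Add(Mul(Mul(-1, 683), Pow(-19, -1)), Mul(Function('W')(21), Pow(-1525, -1))) = Add(Mul(Mul(-1, 683), Pow(-19, -1)), Mul(Pow(21, 2), Pow(-1525, -1))) = Add(Mul(-683, Rational(-1, 19)), Mul(441, Rational(-1, 1525))) = Add(Rational(683, 19), Rational(-441, 1525)) = Rational(1033196, 28975)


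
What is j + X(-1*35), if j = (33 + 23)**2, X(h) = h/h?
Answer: 3137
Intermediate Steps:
X(h) = 1
j = 3136 (j = 56**2 = 3136)
j + X(-1*35) = 3136 + 1 = 3137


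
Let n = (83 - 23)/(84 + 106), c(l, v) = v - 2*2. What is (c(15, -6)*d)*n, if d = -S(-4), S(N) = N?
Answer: -240/19 ≈ -12.632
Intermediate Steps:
c(l, v) = -4 + v (c(l, v) = v - 4 = -4 + v)
n = 6/19 (n = 60/190 = 60*(1/190) = 6/19 ≈ 0.31579)
d = 4 (d = -1*(-4) = 4)
(c(15, -6)*d)*n = ((-4 - 6)*4)*(6/19) = -10*4*(6/19) = -40*6/19 = -240/19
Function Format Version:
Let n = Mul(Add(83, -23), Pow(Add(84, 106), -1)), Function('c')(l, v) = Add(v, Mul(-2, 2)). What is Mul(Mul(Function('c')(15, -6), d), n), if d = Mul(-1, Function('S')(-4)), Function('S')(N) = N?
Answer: Rational(-240, 19) ≈ -12.632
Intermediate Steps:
Function('c')(l, v) = Add(-4, v) (Function('c')(l, v) = Add(v, -4) = Add(-4, v))
n = Rational(6, 19) (n = Mul(60, Pow(190, -1)) = Mul(60, Rational(1, 190)) = Rational(6, 19) ≈ 0.31579)
d = 4 (d = Mul(-1, -4) = 4)
Mul(Mul(Function('c')(15, -6), d), n) = Mul(Mul(Add(-4, -6), 4), Rational(6, 19)) = Mul(Mul(-10, 4), Rational(6, 19)) = Mul(-40, Rational(6, 19)) = Rational(-240, 19)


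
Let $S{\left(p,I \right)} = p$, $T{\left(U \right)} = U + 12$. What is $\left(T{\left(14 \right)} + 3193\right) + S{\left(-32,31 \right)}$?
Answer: $3187$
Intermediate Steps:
$T{\left(U \right)} = 12 + U$
$\left(T{\left(14 \right)} + 3193\right) + S{\left(-32,31 \right)} = \left(\left(12 + 14\right) + 3193\right) - 32 = \left(26 + 3193\right) - 32 = 3219 - 32 = 3187$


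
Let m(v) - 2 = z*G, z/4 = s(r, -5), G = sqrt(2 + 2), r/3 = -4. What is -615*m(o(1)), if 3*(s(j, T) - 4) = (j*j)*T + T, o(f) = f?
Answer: 1168090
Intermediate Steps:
r = -12 (r = 3*(-4) = -12)
s(j, T) = 4 + T/3 + T*j**2/3 (s(j, T) = 4 + ((j*j)*T + T)/3 = 4 + (j**2*T + T)/3 = 4 + (T*j**2 + T)/3 = 4 + (T + T*j**2)/3 = 4 + (T/3 + T*j**2/3) = 4 + T/3 + T*j**2/3)
G = 2 (G = sqrt(4) = 2)
z = -2852/3 (z = 4*(4 + (1/3)*(-5) + (1/3)*(-5)*(-12)**2) = 4*(4 - 5/3 + (1/3)*(-5)*144) = 4*(4 - 5/3 - 240) = 4*(-713/3) = -2852/3 ≈ -950.67)
m(v) = -5698/3 (m(v) = 2 - 2852/3*2 = 2 - 5704/3 = -5698/3)
-615*m(o(1)) = -615*(-5698/3) = 1168090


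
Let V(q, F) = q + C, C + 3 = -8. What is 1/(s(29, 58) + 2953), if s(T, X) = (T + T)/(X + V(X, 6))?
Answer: 105/310123 ≈ 0.00033858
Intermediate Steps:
C = -11 (C = -3 - 8 = -11)
V(q, F) = -11 + q (V(q, F) = q - 11 = -11 + q)
s(T, X) = 2*T/(-11 + 2*X) (s(T, X) = (T + T)/(X + (-11 + X)) = (2*T)/(-11 + 2*X) = 2*T/(-11 + 2*X))
1/(s(29, 58) + 2953) = 1/(2*29/(-11 + 2*58) + 2953) = 1/(2*29/(-11 + 116) + 2953) = 1/(2*29/105 + 2953) = 1/(2*29*(1/105) + 2953) = 1/(58/105 + 2953) = 1/(310123/105) = 105/310123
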